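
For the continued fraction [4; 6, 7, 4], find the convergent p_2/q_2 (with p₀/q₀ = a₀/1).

Using pₖ = aₖpₖ₋₁ + pₖ₋₂, qₖ = aₖqₖ₋₁ + qₖ₋₂ (with p₋₁=1, p₋₂=0, q₋₁=0, q₋₂=1):
  k=0: a=4, p=4, q=1
  k=1: a=6, p=25, q=6
  k=2: a=7, p=179, q=43

179/43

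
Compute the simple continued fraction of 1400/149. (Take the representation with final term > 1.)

[9; 2, 1, 1, 9, 3]

1400 = 9·149 + 59
149 = 2·59 + 31
59 = 1·31 + 28
31 = 1·28 + 3
28 = 9·3 + 1
3 = 3·1 + 0  (stop)
So 1400/149 = [9; 2, 1, 1, 9, 3].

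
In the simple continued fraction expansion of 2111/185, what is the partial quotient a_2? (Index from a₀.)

2111 = 11·185 + 76   →  a_0 = 11
185 = 2·76 + 33   →  a_1 = 2
76 = 2·33 + 10   →  a_2 = 2

2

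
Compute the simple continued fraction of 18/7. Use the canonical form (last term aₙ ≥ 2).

[2; 1, 1, 3]

18 = 2*7 + 4
7 = 1*4 + 3
4 = 1*3 + 1
3 = 3*1 + 0  (stop)
So 18/7 = [2; 1, 1, 3].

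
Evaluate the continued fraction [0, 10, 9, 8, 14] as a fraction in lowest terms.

Fold from the inside: start with 14/1.
  8 + 1/14 = 113/14
  9 + 14/113 = 1031/113
  10 + 113/1031 = 10423/1031
  0 + 1031/10423 = 1031/10423

1031/10423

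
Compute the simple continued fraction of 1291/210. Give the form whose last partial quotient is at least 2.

[6; 6, 1, 3, 2, 3]

1291 = 6·210 + 31
210 = 6·31 + 24
31 = 1·24 + 7
24 = 3·7 + 3
7 = 2·3 + 1
3 = 3·1 + 0  (stop)
So 1291/210 = [6; 6, 1, 3, 2, 3].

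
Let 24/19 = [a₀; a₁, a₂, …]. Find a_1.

3

24 = 1·19 + 5   →  a_0 = 1
19 = 3·5 + 4   →  a_1 = 3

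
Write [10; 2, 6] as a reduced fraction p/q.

136/13

Using pₖ = aₖpₖ₋₁ + pₖ₋₂ and qₖ = aₖqₖ₋₁ + qₖ₋₂:
  k=0: a=10, p=10, q=1
  k=1: a=2, p=21, q=2
  k=2: a=6, p=136, q=13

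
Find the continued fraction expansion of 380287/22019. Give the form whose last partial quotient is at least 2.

380287 = 17·22019 + 5964
22019 = 3·5964 + 4127
5964 = 1·4127 + 1837
4127 = 2·1837 + 453
1837 = 4·453 + 25
453 = 18·25 + 3
25 = 8·3 + 1
3 = 3·1 + 0  (stop)
So 380287/22019 = [17; 3, 1, 2, 4, 18, 8, 3].

[17; 3, 1, 2, 4, 18, 8, 3]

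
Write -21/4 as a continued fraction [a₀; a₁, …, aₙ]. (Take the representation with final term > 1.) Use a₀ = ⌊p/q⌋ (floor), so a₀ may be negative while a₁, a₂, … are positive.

-21 = -6×4 + 3
4 = 1×3 + 1
3 = 3×1 + 0  (stop)
So -21/4 = [-6; 1, 3].

[-6; 1, 3]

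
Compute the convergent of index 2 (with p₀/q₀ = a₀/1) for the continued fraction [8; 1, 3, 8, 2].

35/4

Using pₖ = aₖpₖ₋₁ + pₖ₋₂, qₖ = aₖqₖ₋₁ + qₖ₋₂ (with p₋₁=1, p₋₂=0, q₋₁=0, q₋₂=1):
  k=0: a=8, p=8, q=1
  k=1: a=1, p=9, q=1
  k=2: a=3, p=35, q=4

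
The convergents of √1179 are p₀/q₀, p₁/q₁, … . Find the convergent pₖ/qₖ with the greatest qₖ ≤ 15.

103/3

√1179 = [34; 2, 1, 33, 1, 2, 68, …] (period length 6).
Convergents:
  p_0/q_0 = 34/1
  p_1/q_1 = 69/2
  p_2/q_2 = 103/3
  p_3/q_3 = 3468/101
q_2 = 3 ≤ 15 < 101 = q_3, so the answer is 103/3.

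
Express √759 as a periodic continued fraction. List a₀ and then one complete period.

a₀ = ⌊√759⌋ = 27.
With m₀=0, d₀=1 and mₖ₊₁ = dₖaₖ − mₖ, dₖ₊₁ = (n − mₖ₊₁²)/dₖ, aₖ₊₁ = ⌊(a₀+mₖ₊₁)/dₖ₊₁⌋:
  k=1: m=27, d=30, a=1
  k=2: m=3, d=25, a=1
  k=3: m=22, d=11, a=4
  k=4: m=22, d=25, a=1
  k=5: m=3, d=30, a=1
  k=6: m=27, d=1, a=54
d=1 and a=2a₀=54 at k=6, so the next step gives (m, d) = (27, 30) again — its k=1 value — and the period has length 6.

[27; 1, 1, 4, 1, 1, 54]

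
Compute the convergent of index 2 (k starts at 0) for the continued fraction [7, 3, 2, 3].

Using pₖ = aₖpₖ₋₁ + pₖ₋₂, qₖ = aₖqₖ₋₁ + qₖ₋₂ (with p₋₁=1, p₋₂=0, q₋₁=0, q₋₂=1):
  k=0: a=7, p=7, q=1
  k=1: a=3, p=22, q=3
  k=2: a=2, p=51, q=7

51/7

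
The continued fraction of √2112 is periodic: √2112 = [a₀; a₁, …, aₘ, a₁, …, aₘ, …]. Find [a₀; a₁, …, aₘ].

a₀ = ⌊√2112⌋ = 45.
With m₀=0, d₀=1 and mₖ₊₁ = dₖaₖ − mₖ, dₖ₊₁ = (n − mₖ₊₁²)/dₖ, aₖ₊₁ = ⌊(a₀+mₖ₊₁)/dₖ₊₁⌋:
  k=1: m=45, d=87, a=1
  k=2: m=42, d=4, a=21
  k=3: m=42, d=87, a=1
  k=4: m=45, d=1, a=90
d=1 and a=2a₀=90 at k=4, so the next step gives (m, d) = (45, 87) again — its k=1 value — and the period has length 4.

[45; 1, 21, 1, 90]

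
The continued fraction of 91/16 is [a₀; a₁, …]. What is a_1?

1

91 = 5·16 + 11   →  a_0 = 5
16 = 1·11 + 5   →  a_1 = 1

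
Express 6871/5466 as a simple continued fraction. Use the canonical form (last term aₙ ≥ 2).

[1; 3, 1, 8, 8, 9, 2]

6871 = 1·5466 + 1405
5466 = 3·1405 + 1251
1405 = 1·1251 + 154
1251 = 8·154 + 19
154 = 8·19 + 2
19 = 9·2 + 1
2 = 2·1 + 0  (stop)
So 6871/5466 = [1; 3, 1, 8, 8, 9, 2].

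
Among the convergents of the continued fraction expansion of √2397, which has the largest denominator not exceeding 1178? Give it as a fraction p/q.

√2397 = [48; 1, 23, 2, 23, 1, 96, …] (period length 6).
Convergents:
  p_0/q_0 = 48/1
  p_1/q_1 = 49/1
  p_2/q_2 = 1175/24
  p_3/q_3 = 2399/49
  p_4/q_4 = 56352/1151
  p_5/q_5 = 58751/1200
q_4 = 1151 ≤ 1178 < 1200 = q_5, so the answer is 56352/1151.

56352/1151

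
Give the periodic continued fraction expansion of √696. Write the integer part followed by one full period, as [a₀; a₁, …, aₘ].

a₀ = ⌊√696⌋ = 26.
With m₀=0, d₀=1 and mₖ₊₁ = dₖaₖ − mₖ, dₖ₊₁ = (n − mₖ₊₁²)/dₖ, aₖ₊₁ = ⌊(a₀+mₖ₊₁)/dₖ₊₁⌋:
  k=1: m=26, d=20, a=2
  k=2: m=14, d=25, a=1
  k=3: m=11, d=23, a=1
  k=4: m=12, d=24, a=1
  k=5: m=12, d=23, a=1
  k=6: m=11, d=25, a=1
  k=7: m=14, d=20, a=2
  k=8: m=26, d=1, a=52
d=1 and a=2a₀=52 at k=8, so the next step gives (m, d) = (26, 20) again — its k=1 value — and the period has length 8.

[26; 2, 1, 1, 1, 1, 1, 2, 52]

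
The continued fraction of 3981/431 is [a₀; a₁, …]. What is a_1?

4

3981 = 9·431 + 102   →  a_0 = 9
431 = 4·102 + 23   →  a_1 = 4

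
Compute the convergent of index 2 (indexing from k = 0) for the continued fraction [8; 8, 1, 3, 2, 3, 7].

73/9

Using pₖ = aₖpₖ₋₁ + pₖ₋₂, qₖ = aₖqₖ₋₁ + qₖ₋₂ (with p₋₁=1, p₋₂=0, q₋₁=0, q₋₂=1):
  k=0: a=8, p=8, q=1
  k=1: a=8, p=65, q=8
  k=2: a=1, p=73, q=9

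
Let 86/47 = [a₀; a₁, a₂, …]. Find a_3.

1

86 = 1·47 + 39   →  a_0 = 1
47 = 1·39 + 8   →  a_1 = 1
39 = 4·8 + 7   →  a_2 = 4
8 = 1·7 + 1   →  a_3 = 1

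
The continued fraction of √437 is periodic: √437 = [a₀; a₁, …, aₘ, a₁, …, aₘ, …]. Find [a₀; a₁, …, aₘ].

a₀ = ⌊√437⌋ = 20.
With m₀=0, d₀=1 and mₖ₊₁ = dₖaₖ − mₖ, dₖ₊₁ = (n − mₖ₊₁²)/dₖ, aₖ₊₁ = ⌊(a₀+mₖ₊₁)/dₖ₊₁⌋:
  k=1: m=20, d=37, a=1
  k=2: m=17, d=4, a=9
  k=3: m=19, d=19, a=2
  k=4: m=19, d=4, a=9
  k=5: m=17, d=37, a=1
  k=6: m=20, d=1, a=40
d=1 and a=2a₀=40 at k=6, so the next step gives (m, d) = (20, 37) again — its k=1 value — and the period has length 6.

[20; 1, 9, 2, 9, 1, 40]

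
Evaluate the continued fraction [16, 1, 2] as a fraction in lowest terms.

50/3

Using pₖ = aₖpₖ₋₁ + pₖ₋₂ and qₖ = aₖqₖ₋₁ + qₖ₋₂:
  k=0: a=16, p=16, q=1
  k=1: a=1, p=17, q=1
  k=2: a=2, p=50, q=3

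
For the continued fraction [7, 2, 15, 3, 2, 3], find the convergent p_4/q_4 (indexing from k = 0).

Using pₖ = aₖpₖ₋₁ + pₖ₋₂, qₖ = aₖqₖ₋₁ + qₖ₋₂ (with p₋₁=1, p₋₂=0, q₋₁=0, q₋₂=1):
  k=0: a=7, p=7, q=1
  k=1: a=2, p=15, q=2
  k=2: a=15, p=232, q=31
  k=3: a=3, p=711, q=95
  k=4: a=2, p=1654, q=221

1654/221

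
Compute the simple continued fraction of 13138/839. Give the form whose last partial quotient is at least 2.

13138 = 15*839 + 553
839 = 1*553 + 286
553 = 1*286 + 267
286 = 1*267 + 19
267 = 14*19 + 1
19 = 19*1 + 0  (stop)
So 13138/839 = [15; 1, 1, 1, 14, 19].

[15; 1, 1, 1, 14, 19]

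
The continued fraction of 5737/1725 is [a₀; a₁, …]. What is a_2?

5737 = 3·1725 + 562   →  a_0 = 3
1725 = 3·562 + 39   →  a_1 = 3
562 = 14·39 + 16   →  a_2 = 14

14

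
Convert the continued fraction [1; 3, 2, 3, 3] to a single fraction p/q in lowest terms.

102/79

Fold from the inside: start with 3/1.
  3 + 1/3 = 10/3
  2 + 3/10 = 23/10
  3 + 10/23 = 79/23
  1 + 23/79 = 102/79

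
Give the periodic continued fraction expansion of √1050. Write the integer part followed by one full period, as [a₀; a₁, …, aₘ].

[32; 2, 2, 10, 2, 2, 64]

a₀ = ⌊√1050⌋ = 32.
With m₀=0, d₀=1 and mₖ₊₁ = dₖaₖ − mₖ, dₖ₊₁ = (n − mₖ₊₁²)/dₖ, aₖ₊₁ = ⌊(a₀+mₖ₊₁)/dₖ₊₁⌋:
  k=1: m=32, d=26, a=2
  k=2: m=20, d=25, a=2
  k=3: m=30, d=6, a=10
  k=4: m=30, d=25, a=2
  k=5: m=20, d=26, a=2
  k=6: m=32, d=1, a=64
d=1 and a=2a₀=64 at k=6, so the next step gives (m, d) = (32, 26) again — its k=1 value — and the period has length 6.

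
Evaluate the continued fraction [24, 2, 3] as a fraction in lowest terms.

171/7

Using pₖ = aₖpₖ₋₁ + pₖ₋₂ and qₖ = aₖqₖ₋₁ + qₖ₋₂:
  k=0: a=24, p=24, q=1
  k=1: a=2, p=49, q=2
  k=2: a=3, p=171, q=7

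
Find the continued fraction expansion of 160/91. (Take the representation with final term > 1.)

160 = 1×91 + 69
91 = 1×69 + 22
69 = 3×22 + 3
22 = 7×3 + 1
3 = 3×1 + 0  (stop)
So 160/91 = [1; 1, 3, 7, 3].

[1; 1, 3, 7, 3]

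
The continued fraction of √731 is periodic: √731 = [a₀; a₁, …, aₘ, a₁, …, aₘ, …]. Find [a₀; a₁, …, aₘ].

[27; 27, 54]

a₀ = ⌊√731⌋ = 27.
With m₀=0, d₀=1 and mₖ₊₁ = dₖaₖ − mₖ, dₖ₊₁ = (n − mₖ₊₁²)/dₖ, aₖ₊₁ = ⌊(a₀+mₖ₊₁)/dₖ₊₁⌋:
  k=1: m=27, d=2, a=27
  k=2: m=27, d=1, a=54
d=1 and a=2a₀=54 at k=2, so the next step gives (m, d) = (27, 2) again — its k=1 value — and the period has length 2.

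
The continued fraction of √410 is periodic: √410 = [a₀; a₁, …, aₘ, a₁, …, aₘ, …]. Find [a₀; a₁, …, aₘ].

[20; 4, 40]

a₀ = ⌊√410⌋ = 20.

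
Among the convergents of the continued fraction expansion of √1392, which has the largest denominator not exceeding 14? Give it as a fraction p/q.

485/13

√1392 = [37; 3, 4, 3, 74, …] (period length 4).
Convergents:
  p_0/q_0 = 37/1
  p_1/q_1 = 112/3
  p_2/q_2 = 485/13
  p_3/q_3 = 1567/42
q_2 = 13 ≤ 14 < 42 = q_3, so the answer is 485/13.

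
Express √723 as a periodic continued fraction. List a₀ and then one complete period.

a₀ = ⌊√723⌋ = 26.
With m₀=0, d₀=1 and mₖ₊₁ = dₖaₖ − mₖ, dₖ₊₁ = (n − mₖ₊₁²)/dₖ, aₖ₊₁ = ⌊(a₀+mₖ₊₁)/dₖ₊₁⌋:
  k=1: m=26, d=47, a=1
  k=2: m=21, d=6, a=7
  k=3: m=21, d=47, a=1
  k=4: m=26, d=1, a=52
d=1 and a=2a₀=52 at k=4, so the next step gives (m, d) = (26, 47) again — its k=1 value — and the period has length 4.

[26; 1, 7, 1, 52]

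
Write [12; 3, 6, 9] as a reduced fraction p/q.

Fold from the inside: start with 9/1.
  6 + 1/9 = 55/9
  3 + 9/55 = 174/55
  12 + 55/174 = 2143/174

2143/174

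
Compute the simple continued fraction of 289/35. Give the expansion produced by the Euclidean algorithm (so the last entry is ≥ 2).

[8; 3, 1, 8]

289 = 8*35 + 9
35 = 3*9 + 8
9 = 1*8 + 1
8 = 8*1 + 0  (stop)
So 289/35 = [8; 3, 1, 8].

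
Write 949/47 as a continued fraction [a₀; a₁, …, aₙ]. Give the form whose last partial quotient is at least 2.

[20; 5, 4, 2]

949 = 20×47 + 9
47 = 5×9 + 2
9 = 4×2 + 1
2 = 2×1 + 0  (stop)
So 949/47 = [20; 5, 4, 2].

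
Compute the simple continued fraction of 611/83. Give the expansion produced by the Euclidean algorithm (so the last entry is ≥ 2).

611 = 7*83 + 30
83 = 2*30 + 23
30 = 1*23 + 7
23 = 3*7 + 2
7 = 3*2 + 1
2 = 2*1 + 0  (stop)
So 611/83 = [7; 2, 1, 3, 3, 2].

[7; 2, 1, 3, 3, 2]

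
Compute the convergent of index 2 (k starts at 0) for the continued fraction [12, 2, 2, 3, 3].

62/5

Using pₖ = aₖpₖ₋₁ + pₖ₋₂, qₖ = aₖqₖ₋₁ + qₖ₋₂ (with p₋₁=1, p₋₂=0, q₋₁=0, q₋₂=1):
  k=0: a=12, p=12, q=1
  k=1: a=2, p=25, q=2
  k=2: a=2, p=62, q=5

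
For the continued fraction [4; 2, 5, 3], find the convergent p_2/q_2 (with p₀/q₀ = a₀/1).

Using pₖ = aₖpₖ₋₁ + pₖ₋₂, qₖ = aₖqₖ₋₁ + qₖ₋₂ (with p₋₁=1, p₋₂=0, q₋₁=0, q₋₂=1):
  k=0: a=4, p=4, q=1
  k=1: a=2, p=9, q=2
  k=2: a=5, p=49, q=11

49/11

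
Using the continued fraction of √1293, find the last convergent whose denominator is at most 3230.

√1293 = [35; 1, 22, 1, 70, …] (period length 4).
Convergents:
  p_0/q_0 = 35/1
  p_1/q_1 = 36/1
  p_2/q_2 = 827/23
  p_3/q_3 = 863/24
  p_4/q_4 = 61237/1703
  p_5/q_5 = 62100/1727
  p_6/q_6 = 1427437/39697
q_5 = 1727 ≤ 3230 < 39697 = q_6, so the answer is 62100/1727.

62100/1727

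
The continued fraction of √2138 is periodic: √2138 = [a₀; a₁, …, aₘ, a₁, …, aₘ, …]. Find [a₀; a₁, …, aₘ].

a₀ = ⌊√2138⌋ = 46.

[46; 4, 5, 5, 4, 92]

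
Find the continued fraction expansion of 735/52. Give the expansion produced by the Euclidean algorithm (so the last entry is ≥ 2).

[14; 7, 2, 3]

735 = 14×52 + 7
52 = 7×7 + 3
7 = 2×3 + 1
3 = 3×1 + 0  (stop)
So 735/52 = [14; 7, 2, 3].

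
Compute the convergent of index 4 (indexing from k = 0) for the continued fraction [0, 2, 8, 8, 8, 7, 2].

528/1121

Using pₖ = aₖpₖ₋₁ + pₖ₋₂, qₖ = aₖqₖ₋₁ + qₖ₋₂ (with p₋₁=1, p₋₂=0, q₋₁=0, q₋₂=1):
  k=0: a=0, p=0, q=1
  k=1: a=2, p=1, q=2
  k=2: a=8, p=8, q=17
  k=3: a=8, p=65, q=138
  k=4: a=8, p=528, q=1121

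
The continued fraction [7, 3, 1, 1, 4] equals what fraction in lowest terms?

233/32

Using pₖ = aₖpₖ₋₁ + pₖ₋₂ and qₖ = aₖqₖ₋₁ + qₖ₋₂:
  k=0: a=7, p=7, q=1
  k=1: a=3, p=22, q=3
  k=2: a=1, p=29, q=4
  k=3: a=1, p=51, q=7
  k=4: a=4, p=233, q=32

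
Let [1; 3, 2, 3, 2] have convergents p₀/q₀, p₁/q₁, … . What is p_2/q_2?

9/7

Using pₖ = aₖpₖ₋₁ + pₖ₋₂, qₖ = aₖqₖ₋₁ + qₖ₋₂ (with p₋₁=1, p₋₂=0, q₋₁=0, q₋₂=1):
  k=0: a=1, p=1, q=1
  k=1: a=3, p=4, q=3
  k=2: a=2, p=9, q=7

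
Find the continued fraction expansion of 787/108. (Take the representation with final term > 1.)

[7; 3, 2, 15]

787 = 7*108 + 31
108 = 3*31 + 15
31 = 2*15 + 1
15 = 15*1 + 0  (stop)
So 787/108 = [7; 3, 2, 15].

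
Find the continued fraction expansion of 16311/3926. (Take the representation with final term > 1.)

[4; 6, 2, 7, 3, 1, 1, 5]

16311 = 4×3926 + 607
3926 = 6×607 + 284
607 = 2×284 + 39
284 = 7×39 + 11
39 = 3×11 + 6
11 = 1×6 + 5
6 = 1×5 + 1
5 = 5×1 + 0  (stop)
So 16311/3926 = [4; 6, 2, 7, 3, 1, 1, 5].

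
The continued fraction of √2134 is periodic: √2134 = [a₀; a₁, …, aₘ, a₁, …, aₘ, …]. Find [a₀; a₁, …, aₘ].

[46; 5, 8, 5, 92]

a₀ = ⌊√2134⌋ = 46.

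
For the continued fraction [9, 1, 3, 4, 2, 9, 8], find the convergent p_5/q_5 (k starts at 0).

3505/359

Using pₖ = aₖpₖ₋₁ + pₖ₋₂, qₖ = aₖqₖ₋₁ + qₖ₋₂ (with p₋₁=1, p₋₂=0, q₋₁=0, q₋₂=1):
  k=0: a=9, p=9, q=1
  k=1: a=1, p=10, q=1
  k=2: a=3, p=39, q=4
  k=3: a=4, p=166, q=17
  k=4: a=2, p=371, q=38
  k=5: a=9, p=3505, q=359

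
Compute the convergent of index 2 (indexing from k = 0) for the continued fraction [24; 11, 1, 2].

Using pₖ = aₖpₖ₋₁ + pₖ₋₂, qₖ = aₖqₖ₋₁ + qₖ₋₂ (with p₋₁=1, p₋₂=0, q₋₁=0, q₋₂=1):
  k=0: a=24, p=24, q=1
  k=1: a=11, p=265, q=11
  k=2: a=1, p=289, q=12

289/12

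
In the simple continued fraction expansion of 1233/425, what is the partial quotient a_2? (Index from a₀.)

9

1233 = 2·425 + 383   →  a_0 = 2
425 = 1·383 + 42   →  a_1 = 1
383 = 9·42 + 5   →  a_2 = 9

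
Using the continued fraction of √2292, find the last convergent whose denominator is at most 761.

√2292 = [47; 1, 6, 1, 94, …] (period length 4).
Convergents:
  p_0/q_0 = 47/1
  p_1/q_1 = 48/1
  p_2/q_2 = 335/7
  p_3/q_3 = 383/8
  p_4/q_4 = 36337/759
  p_5/q_5 = 36720/767
q_4 = 759 ≤ 761 < 767 = q_5, so the answer is 36337/759.

36337/759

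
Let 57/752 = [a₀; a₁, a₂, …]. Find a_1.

13

57 = 0·752 + 57   →  a_0 = 0
752 = 13·57 + 11   →  a_1 = 13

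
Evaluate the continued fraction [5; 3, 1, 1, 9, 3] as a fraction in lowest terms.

1099/208

Using pₖ = aₖpₖ₋₁ + pₖ₋₂ and qₖ = aₖqₖ₋₁ + qₖ₋₂:
  k=0: a=5, p=5, q=1
  k=1: a=3, p=16, q=3
  k=2: a=1, p=21, q=4
  k=3: a=1, p=37, q=7
  k=4: a=9, p=354, q=67
  k=5: a=3, p=1099, q=208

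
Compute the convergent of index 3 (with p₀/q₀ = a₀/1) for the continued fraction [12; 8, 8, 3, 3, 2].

2461/203

Using pₖ = aₖpₖ₋₁ + pₖ₋₂, qₖ = aₖqₖ₋₁ + qₖ₋₂ (with p₋₁=1, p₋₂=0, q₋₁=0, q₋₂=1):
  k=0: a=12, p=12, q=1
  k=1: a=8, p=97, q=8
  k=2: a=8, p=788, q=65
  k=3: a=3, p=2461, q=203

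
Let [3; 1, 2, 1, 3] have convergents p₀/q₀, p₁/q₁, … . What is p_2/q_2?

11/3

Using pₖ = aₖpₖ₋₁ + pₖ₋₂, qₖ = aₖqₖ₋₁ + qₖ₋₂ (with p₋₁=1, p₋₂=0, q₋₁=0, q₋₂=1):
  k=0: a=3, p=3, q=1
  k=1: a=1, p=4, q=1
  k=2: a=2, p=11, q=3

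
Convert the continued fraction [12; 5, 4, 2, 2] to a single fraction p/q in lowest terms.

Using pₖ = aₖpₖ₋₁ + pₖ₋₂ and qₖ = aₖqₖ₋₁ + qₖ₋₂:
  k=0: a=12, p=12, q=1
  k=1: a=5, p=61, q=5
  k=2: a=4, p=256, q=21
  k=3: a=2, p=573, q=47
  k=4: a=2, p=1402, q=115

1402/115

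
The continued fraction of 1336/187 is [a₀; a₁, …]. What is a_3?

1336 = 7·187 + 27   →  a_0 = 7
187 = 6·27 + 25   →  a_1 = 6
27 = 1·25 + 2   →  a_2 = 1
25 = 12·2 + 1   →  a_3 = 12

12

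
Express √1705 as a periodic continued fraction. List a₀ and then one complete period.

a₀ = ⌊√1705⌋ = 41.

[41; 3, 2, 3, 82]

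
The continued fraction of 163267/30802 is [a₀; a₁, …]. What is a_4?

2

163267 = 5·30802 + 9257   →  a_0 = 5
30802 = 3·9257 + 3031   →  a_1 = 3
9257 = 3·3031 + 164   →  a_2 = 3
3031 = 18·164 + 79   →  a_3 = 18
164 = 2·79 + 6   →  a_4 = 2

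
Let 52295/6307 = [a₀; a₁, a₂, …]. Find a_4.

19

52295 = 8·6307 + 1839   →  a_0 = 8
6307 = 3·1839 + 790   →  a_1 = 3
1839 = 2·790 + 259   →  a_2 = 2
790 = 3·259 + 13   →  a_3 = 3
259 = 19·13 + 12   →  a_4 = 19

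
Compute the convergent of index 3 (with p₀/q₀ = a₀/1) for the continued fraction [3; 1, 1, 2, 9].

18/5

Using pₖ = aₖpₖ₋₁ + pₖ₋₂, qₖ = aₖqₖ₋₁ + qₖ₋₂ (with p₋₁=1, p₋₂=0, q₋₁=0, q₋₂=1):
  k=0: a=3, p=3, q=1
  k=1: a=1, p=4, q=1
  k=2: a=1, p=7, q=2
  k=3: a=2, p=18, q=5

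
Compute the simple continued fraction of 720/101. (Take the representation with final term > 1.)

[7; 7, 1, 3, 3]

720 = 7×101 + 13
101 = 7×13 + 10
13 = 1×10 + 3
10 = 3×3 + 1
3 = 3×1 + 0  (stop)
So 720/101 = [7; 7, 1, 3, 3].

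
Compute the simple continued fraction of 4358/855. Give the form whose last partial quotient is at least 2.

[5; 10, 3, 3, 8]

4358 = 5·855 + 83
855 = 10·83 + 25
83 = 3·25 + 8
25 = 3·8 + 1
8 = 8·1 + 0  (stop)
So 4358/855 = [5; 10, 3, 3, 8].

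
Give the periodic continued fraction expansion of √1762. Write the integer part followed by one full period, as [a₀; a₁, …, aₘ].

a₀ = ⌊√1762⌋ = 41.
With m₀=0, d₀=1 and mₖ₊₁ = dₖaₖ − mₖ, dₖ₊₁ = (n − mₖ₊₁²)/dₖ, aₖ₊₁ = ⌊(a₀+mₖ₊₁)/dₖ₊₁⌋:
  k=1: m=41, d=81, a=1
  k=2: m=40, d=2, a=40
  k=3: m=40, d=81, a=1
  k=4: m=41, d=1, a=82
d=1 and a=2a₀=82 at k=4, so the next step gives (m, d) = (41, 81) again — its k=1 value — and the period has length 4.

[41; 1, 40, 1, 82]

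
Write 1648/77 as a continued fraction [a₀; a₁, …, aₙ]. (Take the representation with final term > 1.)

1648 = 21*77 + 31
77 = 2*31 + 15
31 = 2*15 + 1
15 = 15*1 + 0  (stop)
So 1648/77 = [21; 2, 2, 15].

[21; 2, 2, 15]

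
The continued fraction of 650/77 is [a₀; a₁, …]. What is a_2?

650 = 8·77 + 34   →  a_0 = 8
77 = 2·34 + 9   →  a_1 = 2
34 = 3·9 + 7   →  a_2 = 3

3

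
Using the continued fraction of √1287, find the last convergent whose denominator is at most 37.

287/8

√1287 = [35; 1, 6, 1, 70, …] (period length 4).
Convergents:
  p_0/q_0 = 35/1
  p_1/q_1 = 36/1
  p_2/q_2 = 251/7
  p_3/q_3 = 287/8
  p_4/q_4 = 20341/567
q_3 = 8 ≤ 37 < 567 = q_4, so the answer is 287/8.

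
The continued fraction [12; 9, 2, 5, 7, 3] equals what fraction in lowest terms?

28388/2345

Using pₖ = aₖpₖ₋₁ + pₖ₋₂ and qₖ = aₖqₖ₋₁ + qₖ₋₂:
  k=0: a=12, p=12, q=1
  k=1: a=9, p=109, q=9
  k=2: a=2, p=230, q=19
  k=3: a=5, p=1259, q=104
  k=4: a=7, p=9043, q=747
  k=5: a=3, p=28388, q=2345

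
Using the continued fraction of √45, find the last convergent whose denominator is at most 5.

20/3

√45 = [6; 1, 2, 2, 2, 1, 12, …] (period length 6).
Convergents:
  p_0/q_0 = 6/1
  p_1/q_1 = 7/1
  p_2/q_2 = 20/3
  p_3/q_3 = 47/7
q_2 = 3 ≤ 5 < 7 = q_3, so the answer is 20/3.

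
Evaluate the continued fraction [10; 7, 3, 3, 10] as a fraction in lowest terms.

Fold from the inside: start with 10/1.
  3 + 1/10 = 31/10
  3 + 10/31 = 103/31
  7 + 31/103 = 752/103
  10 + 103/752 = 7623/752

7623/752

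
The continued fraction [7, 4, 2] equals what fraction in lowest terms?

Fold from the inside: start with 2/1.
  4 + 1/2 = 9/2
  7 + 2/9 = 65/9

65/9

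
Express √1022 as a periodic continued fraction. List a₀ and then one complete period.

[31; 1, 30, 1, 62]

a₀ = ⌊√1022⌋ = 31.
With m₀=0, d₀=1 and mₖ₊₁ = dₖaₖ − mₖ, dₖ₊₁ = (n − mₖ₊₁²)/dₖ, aₖ₊₁ = ⌊(a₀+mₖ₊₁)/dₖ₊₁⌋:
  k=1: m=31, d=61, a=1
  k=2: m=30, d=2, a=30
  k=3: m=30, d=61, a=1
  k=4: m=31, d=1, a=62
d=1 and a=2a₀=62 at k=4, so the next step gives (m, d) = (31, 61) again — its k=1 value — and the period has length 4.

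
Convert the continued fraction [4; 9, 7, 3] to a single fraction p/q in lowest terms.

Using pₖ = aₖpₖ₋₁ + pₖ₋₂ and qₖ = aₖqₖ₋₁ + qₖ₋₂:
  k=0: a=4, p=4, q=1
  k=1: a=9, p=37, q=9
  k=2: a=7, p=263, q=64
  k=3: a=3, p=826, q=201

826/201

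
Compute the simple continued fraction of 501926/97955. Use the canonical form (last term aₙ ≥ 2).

501926 = 5·97955 + 12151
97955 = 8·12151 + 747
12151 = 16·747 + 199
747 = 3·199 + 150
199 = 1·150 + 49
150 = 3·49 + 3
49 = 16·3 + 1
3 = 3·1 + 0  (stop)
So 501926/97955 = [5; 8, 16, 3, 1, 3, 16, 3].

[5; 8, 16, 3, 1, 3, 16, 3]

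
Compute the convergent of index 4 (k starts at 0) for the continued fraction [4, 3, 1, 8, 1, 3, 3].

166/39

Using pₖ = aₖpₖ₋₁ + pₖ₋₂, qₖ = aₖqₖ₋₁ + qₖ₋₂ (with p₋₁=1, p₋₂=0, q₋₁=0, q₋₂=1):
  k=0: a=4, p=4, q=1
  k=1: a=3, p=13, q=3
  k=2: a=1, p=17, q=4
  k=3: a=8, p=149, q=35
  k=4: a=1, p=166, q=39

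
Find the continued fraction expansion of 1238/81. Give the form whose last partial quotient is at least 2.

1238 = 15*81 + 23
81 = 3*23 + 12
23 = 1*12 + 11
12 = 1*11 + 1
11 = 11*1 + 0  (stop)
So 1238/81 = [15; 3, 1, 1, 11].

[15; 3, 1, 1, 11]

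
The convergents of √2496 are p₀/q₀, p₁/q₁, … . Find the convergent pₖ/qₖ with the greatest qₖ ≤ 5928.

124850/2499

√2496 = [49; 1, 23, 1, 98, …] (period length 4).
Convergents:
  p_0/q_0 = 49/1
  p_1/q_1 = 50/1
  p_2/q_2 = 1199/24
  p_3/q_3 = 1249/25
  p_4/q_4 = 123601/2474
  p_5/q_5 = 124850/2499
  p_6/q_6 = 2995151/59951
q_5 = 2499 ≤ 5928 < 59951 = q_6, so the answer is 124850/2499.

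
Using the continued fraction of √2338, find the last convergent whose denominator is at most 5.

√2338 = [48; 2, 1, 5, 48, 5, 1, 2, 96, …] (period length 8).
Convergents:
  p_0/q_0 = 48/1
  p_1/q_1 = 97/2
  p_2/q_2 = 145/3
  p_3/q_3 = 822/17
q_2 = 3 ≤ 5 < 17 = q_3, so the answer is 145/3.

145/3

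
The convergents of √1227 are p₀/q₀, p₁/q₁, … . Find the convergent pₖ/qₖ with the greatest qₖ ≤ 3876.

85855/2451

√1227 = [35; 35, 70, …] (period length 2).
Convergents:
  p_0/q_0 = 35/1
  p_1/q_1 = 1226/35
  p_2/q_2 = 85855/2451
  p_3/q_3 = 3006151/85820
q_2 = 2451 ≤ 3876 < 85820 = q_3, so the answer is 85855/2451.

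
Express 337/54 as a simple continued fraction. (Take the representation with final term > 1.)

337 = 6*54 + 13
54 = 4*13 + 2
13 = 6*2 + 1
2 = 2*1 + 0  (stop)
So 337/54 = [6; 4, 6, 2].

[6; 4, 6, 2]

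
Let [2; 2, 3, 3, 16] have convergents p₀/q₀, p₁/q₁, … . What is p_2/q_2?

17/7

Using pₖ = aₖpₖ₋₁ + pₖ₋₂, qₖ = aₖqₖ₋₁ + qₖ₋₂ (with p₋₁=1, p₋₂=0, q₋₁=0, q₋₂=1):
  k=0: a=2, p=2, q=1
  k=1: a=2, p=5, q=2
  k=2: a=3, p=17, q=7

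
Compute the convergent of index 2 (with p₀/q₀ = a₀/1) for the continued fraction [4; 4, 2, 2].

38/9

Using pₖ = aₖpₖ₋₁ + pₖ₋₂, qₖ = aₖqₖ₋₁ + qₖ₋₂ (with p₋₁=1, p₋₂=0, q₋₁=0, q₋₂=1):
  k=0: a=4, p=4, q=1
  k=1: a=4, p=17, q=4
  k=2: a=2, p=38, q=9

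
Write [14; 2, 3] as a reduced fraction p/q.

101/7

Using pₖ = aₖpₖ₋₁ + pₖ₋₂ and qₖ = aₖqₖ₋₁ + qₖ₋₂:
  k=0: a=14, p=14, q=1
  k=1: a=2, p=29, q=2
  k=2: a=3, p=101, q=7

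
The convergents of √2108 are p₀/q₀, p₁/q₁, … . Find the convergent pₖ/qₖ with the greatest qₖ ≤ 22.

√2108 = [45; 1, 10, 2, 22, 2, 10, 1, 90, …] (period length 8).
Convergents:
  p_0/q_0 = 45/1
  p_1/q_1 = 46/1
  p_2/q_2 = 505/11
  p_3/q_3 = 1056/23
q_2 = 11 ≤ 22 < 23 = q_3, so the answer is 505/11.

505/11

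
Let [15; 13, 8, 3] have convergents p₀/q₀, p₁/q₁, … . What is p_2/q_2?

Using pₖ = aₖpₖ₋₁ + pₖ₋₂, qₖ = aₖqₖ₋₁ + qₖ₋₂ (with p₋₁=1, p₋₂=0, q₋₁=0, q₋₂=1):
  k=0: a=15, p=15, q=1
  k=1: a=13, p=196, q=13
  k=2: a=8, p=1583, q=105

1583/105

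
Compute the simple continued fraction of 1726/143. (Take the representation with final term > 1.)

[12; 14, 3, 3]

1726 = 12·143 + 10
143 = 14·10 + 3
10 = 3·3 + 1
3 = 3·1 + 0  (stop)
So 1726/143 = [12; 14, 3, 3].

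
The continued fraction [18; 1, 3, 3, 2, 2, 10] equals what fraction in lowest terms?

Using pₖ = aₖpₖ₋₁ + pₖ₋₂ and qₖ = aₖqₖ₋₁ + qₖ₋₂:
  k=0: a=18, p=18, q=1
  k=1: a=1, p=19, q=1
  k=2: a=3, p=75, q=4
  k=3: a=3, p=244, q=13
  k=4: a=2, p=563, q=30
  k=5: a=2, p=1370, q=73
  k=6: a=10, p=14263, q=760

14263/760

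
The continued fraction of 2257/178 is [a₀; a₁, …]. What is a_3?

8

2257 = 12·178 + 121   →  a_0 = 12
178 = 1·121 + 57   →  a_1 = 1
121 = 2·57 + 7   →  a_2 = 2
57 = 8·7 + 1   →  a_3 = 8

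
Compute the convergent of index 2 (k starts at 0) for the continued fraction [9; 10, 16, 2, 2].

1465/161

Using pₖ = aₖpₖ₋₁ + pₖ₋₂, qₖ = aₖqₖ₋₁ + qₖ₋₂ (with p₋₁=1, p₋₂=0, q₋₁=0, q₋₂=1):
  k=0: a=9, p=9, q=1
  k=1: a=10, p=91, q=10
  k=2: a=16, p=1465, q=161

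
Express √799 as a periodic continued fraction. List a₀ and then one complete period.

[28; 3, 1, 3, 56]

a₀ = ⌊√799⌋ = 28.
With m₀=0, d₀=1 and mₖ₊₁ = dₖaₖ − mₖ, dₖ₊₁ = (n − mₖ₊₁²)/dₖ, aₖ₊₁ = ⌊(a₀+mₖ₊₁)/dₖ₊₁⌋:
  k=1: m=28, d=15, a=3
  k=2: m=17, d=34, a=1
  k=3: m=17, d=15, a=3
  k=4: m=28, d=1, a=56
d=1 and a=2a₀=56 at k=4, so the next step gives (m, d) = (28, 15) again — its k=1 value — and the period has length 4.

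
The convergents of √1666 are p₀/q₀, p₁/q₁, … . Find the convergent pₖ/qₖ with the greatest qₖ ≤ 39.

449/11

√1666 = [40; 1, 4, 2, 4, 1, 80, …] (period length 6).
Convergents:
  p_0/q_0 = 40/1
  p_1/q_1 = 41/1
  p_2/q_2 = 204/5
  p_3/q_3 = 449/11
  p_4/q_4 = 2000/49
q_3 = 11 ≤ 39 < 49 = q_4, so the answer is 449/11.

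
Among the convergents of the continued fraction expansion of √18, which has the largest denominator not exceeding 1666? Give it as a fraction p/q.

√18 = [4; 4, 8, …] (period length 2).
Convergents:
  p_0/q_0 = 4/1
  p_1/q_1 = 17/4
  p_2/q_2 = 140/33
  p_3/q_3 = 577/136
  p_4/q_4 = 4756/1121
  p_5/q_5 = 19601/4620
q_4 = 1121 ≤ 1666 < 4620 = q_5, so the answer is 4756/1121.

4756/1121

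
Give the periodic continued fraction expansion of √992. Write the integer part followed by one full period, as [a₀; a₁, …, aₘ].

a₀ = ⌊√992⌋ = 31.

[31; 2, 62]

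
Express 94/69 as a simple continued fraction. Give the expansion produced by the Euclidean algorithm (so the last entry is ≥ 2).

94 = 1*69 + 25
69 = 2*25 + 19
25 = 1*19 + 6
19 = 3*6 + 1
6 = 6*1 + 0  (stop)
So 94/69 = [1; 2, 1, 3, 6].

[1; 2, 1, 3, 6]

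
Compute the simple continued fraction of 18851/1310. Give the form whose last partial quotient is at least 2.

18851 = 14·1310 + 511
1310 = 2·511 + 288
511 = 1·288 + 223
288 = 1·223 + 65
223 = 3·65 + 28
65 = 2·28 + 9
28 = 3·9 + 1
9 = 9·1 + 0  (stop)
So 18851/1310 = [14; 2, 1, 1, 3, 2, 3, 9].

[14; 2, 1, 1, 3, 2, 3, 9]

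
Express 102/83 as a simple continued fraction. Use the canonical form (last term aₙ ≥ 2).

[1; 4, 2, 1, 2, 2]

102 = 1*83 + 19
83 = 4*19 + 7
19 = 2*7 + 5
7 = 1*5 + 2
5 = 2*2 + 1
2 = 2*1 + 0  (stop)
So 102/83 = [1; 4, 2, 1, 2, 2].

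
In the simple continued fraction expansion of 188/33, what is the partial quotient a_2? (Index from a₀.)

188 = 5·33 + 23   →  a_0 = 5
33 = 1·23 + 10   →  a_1 = 1
23 = 2·10 + 3   →  a_2 = 2

2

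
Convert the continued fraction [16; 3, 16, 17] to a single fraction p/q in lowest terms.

13649/836

Fold from the inside: start with 17/1.
  16 + 1/17 = 273/17
  3 + 17/273 = 836/273
  16 + 273/836 = 13649/836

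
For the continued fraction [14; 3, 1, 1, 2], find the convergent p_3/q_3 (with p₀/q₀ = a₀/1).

100/7

Using pₖ = aₖpₖ₋₁ + pₖ₋₂, qₖ = aₖqₖ₋₁ + qₖ₋₂ (with p₋₁=1, p₋₂=0, q₋₁=0, q₋₂=1):
  k=0: a=14, p=14, q=1
  k=1: a=3, p=43, q=3
  k=2: a=1, p=57, q=4
  k=3: a=1, p=100, q=7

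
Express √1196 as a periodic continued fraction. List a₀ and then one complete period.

a₀ = ⌊√1196⌋ = 34.
With m₀=0, d₀=1 and mₖ₊₁ = dₖaₖ − mₖ, dₖ₊₁ = (n − mₖ₊₁²)/dₖ, aₖ₊₁ = ⌊(a₀+mₖ₊₁)/dₖ₊₁⌋:
  k=1: m=34, d=40, a=1
  k=2: m=6, d=29, a=1
  k=3: m=23, d=23, a=2
  k=4: m=23, d=29, a=1
  k=5: m=6, d=40, a=1
  k=6: m=34, d=1, a=68
d=1 and a=2a₀=68 at k=6, so the next step gives (m, d) = (34, 40) again — its k=1 value — and the period has length 6.

[34; 1, 1, 2, 1, 1, 68]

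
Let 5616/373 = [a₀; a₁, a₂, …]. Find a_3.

5616 = 15·373 + 21   →  a_0 = 15
373 = 17·21 + 16   →  a_1 = 17
21 = 1·16 + 5   →  a_2 = 1
16 = 3·5 + 1   →  a_3 = 3

3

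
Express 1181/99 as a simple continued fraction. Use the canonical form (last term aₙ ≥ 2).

1181 = 11·99 + 92
99 = 1·92 + 7
92 = 13·7 + 1
7 = 7·1 + 0  (stop)
So 1181/99 = [11; 1, 13, 7].

[11; 1, 13, 7]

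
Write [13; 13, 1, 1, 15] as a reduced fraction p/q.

5478/419

Using pₖ = aₖpₖ₋₁ + pₖ₋₂ and qₖ = aₖqₖ₋₁ + qₖ₋₂:
  k=0: a=13, p=13, q=1
  k=1: a=13, p=170, q=13
  k=2: a=1, p=183, q=14
  k=3: a=1, p=353, q=27
  k=4: a=15, p=5478, q=419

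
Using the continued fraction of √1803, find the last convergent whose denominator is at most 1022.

√1803 = [42; 2, 6, 28, 6, 2, 84, …] (period length 6).
Convergents:
  p_0/q_0 = 42/1
  p_1/q_1 = 85/2
  p_2/q_2 = 552/13
  p_3/q_3 = 15541/366
  p_4/q_4 = 93798/2209
q_3 = 366 ≤ 1022 < 2209 = q_4, so the answer is 15541/366.

15541/366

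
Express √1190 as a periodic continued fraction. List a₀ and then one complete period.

[34; 2, 68]

a₀ = ⌊√1190⌋ = 34.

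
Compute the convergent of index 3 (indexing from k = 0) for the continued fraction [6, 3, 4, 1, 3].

101/16

Using pₖ = aₖpₖ₋₁ + pₖ₋₂, qₖ = aₖqₖ₋₁ + qₖ₋₂ (with p₋₁=1, p₋₂=0, q₋₁=0, q₋₂=1):
  k=0: a=6, p=6, q=1
  k=1: a=3, p=19, q=3
  k=2: a=4, p=82, q=13
  k=3: a=1, p=101, q=16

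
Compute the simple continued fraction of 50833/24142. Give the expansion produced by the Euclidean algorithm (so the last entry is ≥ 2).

50833 = 2×24142 + 2549
24142 = 9×2549 + 1201
2549 = 2×1201 + 147
1201 = 8×147 + 25
147 = 5×25 + 22
25 = 1×22 + 3
22 = 7×3 + 1
3 = 3×1 + 0  (stop)
So 50833/24142 = [2; 9, 2, 8, 5, 1, 7, 3].

[2; 9, 2, 8, 5, 1, 7, 3]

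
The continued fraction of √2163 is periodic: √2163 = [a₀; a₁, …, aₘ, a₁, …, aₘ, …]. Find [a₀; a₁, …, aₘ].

[46; 1, 1, 30, 1, 1, 92]

a₀ = ⌊√2163⌋ = 46.
With m₀=0, d₀=1 and mₖ₊₁ = dₖaₖ − mₖ, dₖ₊₁ = (n − mₖ₊₁²)/dₖ, aₖ₊₁ = ⌊(a₀+mₖ₊₁)/dₖ₊₁⌋:
  k=1: m=46, d=47, a=1
  k=2: m=1, d=46, a=1
  k=3: m=45, d=3, a=30
  k=4: m=45, d=46, a=1
  k=5: m=1, d=47, a=1
  k=6: m=46, d=1, a=92
d=1 and a=2a₀=92 at k=6, so the next step gives (m, d) = (46, 47) again — its k=1 value — and the period has length 6.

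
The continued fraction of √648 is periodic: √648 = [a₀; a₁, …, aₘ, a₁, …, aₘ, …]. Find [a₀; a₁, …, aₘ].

a₀ = ⌊√648⌋ = 25.

[25; 2, 5, 6, 5, 2, 50]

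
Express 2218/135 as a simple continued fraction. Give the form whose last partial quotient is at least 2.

[16; 2, 3, 19]

2218 = 16*135 + 58
135 = 2*58 + 19
58 = 3*19 + 1
19 = 19*1 + 0  (stop)
So 2218/135 = [16; 2, 3, 19].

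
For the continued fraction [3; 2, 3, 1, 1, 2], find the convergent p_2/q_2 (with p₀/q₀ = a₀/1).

Using pₖ = aₖpₖ₋₁ + pₖ₋₂, qₖ = aₖqₖ₋₁ + qₖ₋₂ (with p₋₁=1, p₋₂=0, q₋₁=0, q₋₂=1):
  k=0: a=3, p=3, q=1
  k=1: a=2, p=7, q=2
  k=2: a=3, p=24, q=7

24/7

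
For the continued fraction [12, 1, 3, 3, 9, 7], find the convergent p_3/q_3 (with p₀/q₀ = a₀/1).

166/13

Using pₖ = aₖpₖ₋₁ + pₖ₋₂, qₖ = aₖqₖ₋₁ + qₖ₋₂ (with p₋₁=1, p₋₂=0, q₋₁=0, q₋₂=1):
  k=0: a=12, p=12, q=1
  k=1: a=1, p=13, q=1
  k=2: a=3, p=51, q=4
  k=3: a=3, p=166, q=13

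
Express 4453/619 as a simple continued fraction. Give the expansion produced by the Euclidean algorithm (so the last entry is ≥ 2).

[7; 5, 6, 3, 6]

4453 = 7*619 + 120
619 = 5*120 + 19
120 = 6*19 + 6
19 = 3*6 + 1
6 = 6*1 + 0  (stop)
So 4453/619 = [7; 5, 6, 3, 6].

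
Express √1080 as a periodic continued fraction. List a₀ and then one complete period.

a₀ = ⌊√1080⌋ = 32.
With m₀=0, d₀=1 and mₖ₊₁ = dₖaₖ − mₖ, dₖ₊₁ = (n − mₖ₊₁²)/dₖ, aₖ₊₁ = ⌊(a₀+mₖ₊₁)/dₖ₊₁⌋:
  k=1: m=32, d=56, a=1
  k=2: m=24, d=9, a=6
  k=3: m=30, d=20, a=3
  k=4: m=30, d=9, a=6
  k=5: m=24, d=56, a=1
  k=6: m=32, d=1, a=64
d=1 and a=2a₀=64 at k=6, so the next step gives (m, d) = (32, 56) again — its k=1 value — and the period has length 6.

[32; 1, 6, 3, 6, 1, 64]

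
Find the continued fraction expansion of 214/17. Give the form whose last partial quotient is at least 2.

214 = 12×17 + 10
17 = 1×10 + 7
10 = 1×7 + 3
7 = 2×3 + 1
3 = 3×1 + 0  (stop)
So 214/17 = [12; 1, 1, 2, 3].

[12; 1, 1, 2, 3]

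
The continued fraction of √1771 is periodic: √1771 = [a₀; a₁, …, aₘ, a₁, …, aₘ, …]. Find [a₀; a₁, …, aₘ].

[42; 12, 84]

a₀ = ⌊√1771⌋ = 42.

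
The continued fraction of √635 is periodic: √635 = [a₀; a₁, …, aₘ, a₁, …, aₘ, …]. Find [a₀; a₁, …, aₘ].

a₀ = ⌊√635⌋ = 25.

[25; 5, 50]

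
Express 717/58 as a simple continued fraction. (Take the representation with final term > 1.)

[12; 2, 1, 3, 5]

717 = 12×58 + 21
58 = 2×21 + 16
21 = 1×16 + 5
16 = 3×5 + 1
5 = 5×1 + 0  (stop)
So 717/58 = [12; 2, 1, 3, 5].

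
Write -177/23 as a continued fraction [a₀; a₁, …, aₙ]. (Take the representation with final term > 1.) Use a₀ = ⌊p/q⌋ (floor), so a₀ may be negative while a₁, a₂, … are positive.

[-8; 3, 3, 2]

-177 = -8·23 + 7
23 = 3·7 + 2
7 = 3·2 + 1
2 = 2·1 + 0  (stop)
So -177/23 = [-8; 3, 3, 2].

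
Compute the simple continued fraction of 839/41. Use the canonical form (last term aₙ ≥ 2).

839 = 20×41 + 19
41 = 2×19 + 3
19 = 6×3 + 1
3 = 3×1 + 0  (stop)
So 839/41 = [20; 2, 6, 3].

[20; 2, 6, 3]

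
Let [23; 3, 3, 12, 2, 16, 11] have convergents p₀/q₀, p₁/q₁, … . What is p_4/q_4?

Using pₖ = aₖpₖ₋₁ + pₖ₋₂, qₖ = aₖqₖ₋₁ + qₖ₋₂ (with p₋₁=1, p₋₂=0, q₋₁=0, q₋₂=1):
  k=0: a=23, p=23, q=1
  k=1: a=3, p=70, q=3
  k=2: a=3, p=233, q=10
  k=3: a=12, p=2866, q=123
  k=4: a=2, p=5965, q=256

5965/256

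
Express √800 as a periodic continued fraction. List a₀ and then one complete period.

[28; 3, 1, 1, 13, 1, 1, 3, 56]

a₀ = ⌊√800⌋ = 28.
With m₀=0, d₀=1 and mₖ₊₁ = dₖaₖ − mₖ, dₖ₊₁ = (n − mₖ₊₁²)/dₖ, aₖ₊₁ = ⌊(a₀+mₖ₊₁)/dₖ₊₁⌋:
  k=1: m=28, d=16, a=3
  k=2: m=20, d=25, a=1
  k=3: m=5, d=31, a=1
  k=4: m=26, d=4, a=13
  k=5: m=26, d=31, a=1
  k=6: m=5, d=25, a=1
  k=7: m=20, d=16, a=3
  k=8: m=28, d=1, a=56
d=1 and a=2a₀=56 at k=8, so the next step gives (m, d) = (28, 16) again — its k=1 value — and the period has length 8.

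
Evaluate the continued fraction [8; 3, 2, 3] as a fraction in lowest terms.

199/24

Using pₖ = aₖpₖ₋₁ + pₖ₋₂ and qₖ = aₖqₖ₋₁ + qₖ₋₂:
  k=0: a=8, p=8, q=1
  k=1: a=3, p=25, q=3
  k=2: a=2, p=58, q=7
  k=3: a=3, p=199, q=24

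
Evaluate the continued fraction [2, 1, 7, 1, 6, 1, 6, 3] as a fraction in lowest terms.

4432/1535

Fold from the inside: start with 3/1.
  6 + 1/3 = 19/3
  1 + 3/19 = 22/19
  6 + 19/22 = 151/22
  1 + 22/151 = 173/151
  7 + 151/173 = 1362/173
  1 + 173/1362 = 1535/1362
  2 + 1362/1535 = 4432/1535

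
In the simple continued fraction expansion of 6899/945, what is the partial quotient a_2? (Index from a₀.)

3

6899 = 7·945 + 284   →  a_0 = 7
945 = 3·284 + 93   →  a_1 = 3
284 = 3·93 + 5   →  a_2 = 3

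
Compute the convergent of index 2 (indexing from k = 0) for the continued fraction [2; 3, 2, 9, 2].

16/7

Using pₖ = aₖpₖ₋₁ + pₖ₋₂, qₖ = aₖqₖ₋₁ + qₖ₋₂ (with p₋₁=1, p₋₂=0, q₋₁=0, q₋₂=1):
  k=0: a=2, p=2, q=1
  k=1: a=3, p=7, q=3
  k=2: a=2, p=16, q=7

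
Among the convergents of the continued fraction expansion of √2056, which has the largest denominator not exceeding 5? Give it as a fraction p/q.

136/3

√2056 = [45; 2, 1, 10, 1, 2, 90, …] (period length 6).
Convergents:
  p_0/q_0 = 45/1
  p_1/q_1 = 91/2
  p_2/q_2 = 136/3
  p_3/q_3 = 1451/32
q_2 = 3 ≤ 5 < 32 = q_3, so the answer is 136/3.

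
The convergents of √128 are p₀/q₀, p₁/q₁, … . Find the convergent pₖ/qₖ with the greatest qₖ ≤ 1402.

12875/1138

√128 = [11; 3, 5, 3, 22, …] (period length 4).
Convergents:
  p_0/q_0 = 11/1
  p_1/q_1 = 34/3
  p_2/q_2 = 181/16
  p_3/q_3 = 577/51
  p_4/q_4 = 12875/1138
  p_5/q_5 = 39202/3465
q_4 = 1138 ≤ 1402 < 3465 = q_5, so the answer is 12875/1138.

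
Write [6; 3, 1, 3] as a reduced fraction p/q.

Using pₖ = aₖpₖ₋₁ + pₖ₋₂ and qₖ = aₖqₖ₋₁ + qₖ₋₂:
  k=0: a=6, p=6, q=1
  k=1: a=3, p=19, q=3
  k=2: a=1, p=25, q=4
  k=3: a=3, p=94, q=15

94/15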